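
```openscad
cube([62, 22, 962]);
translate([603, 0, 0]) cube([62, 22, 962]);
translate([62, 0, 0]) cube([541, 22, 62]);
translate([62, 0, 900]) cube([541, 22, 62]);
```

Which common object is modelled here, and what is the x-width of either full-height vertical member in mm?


A picture frame. The border width is 62 mm.

Four thin pieces enclosing a rectangular opening — a picture frame. The two full-height stiles are 962 mm tall; the top rail sits at z = 900 and is 62 mm tall, so the border above the opening is 962 − 900 = 62 mm, matching the stile x-width.


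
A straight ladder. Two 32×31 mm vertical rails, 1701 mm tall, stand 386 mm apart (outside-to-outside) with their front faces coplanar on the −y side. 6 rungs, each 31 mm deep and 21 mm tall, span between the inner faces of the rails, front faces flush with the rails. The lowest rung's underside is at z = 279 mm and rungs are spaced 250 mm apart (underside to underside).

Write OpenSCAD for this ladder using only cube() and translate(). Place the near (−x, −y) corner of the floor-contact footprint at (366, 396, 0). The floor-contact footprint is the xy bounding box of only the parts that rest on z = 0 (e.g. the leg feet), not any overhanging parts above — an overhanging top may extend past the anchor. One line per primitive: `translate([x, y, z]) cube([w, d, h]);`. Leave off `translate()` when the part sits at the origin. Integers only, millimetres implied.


translate([366, 396, 0]) cube([32, 31, 1701]);
translate([720, 396, 0]) cube([32, 31, 1701]);
translate([398, 396, 279]) cube([322, 31, 21]);
translate([398, 396, 529]) cube([322, 31, 21]);
translate([398, 396, 779]) cube([322, 31, 21]);
translate([398, 396, 1029]) cube([322, 31, 21]);
translate([398, 396, 1279]) cube([322, 31, 21]);
translate([398, 396, 1529]) cube([322, 31, 21]);


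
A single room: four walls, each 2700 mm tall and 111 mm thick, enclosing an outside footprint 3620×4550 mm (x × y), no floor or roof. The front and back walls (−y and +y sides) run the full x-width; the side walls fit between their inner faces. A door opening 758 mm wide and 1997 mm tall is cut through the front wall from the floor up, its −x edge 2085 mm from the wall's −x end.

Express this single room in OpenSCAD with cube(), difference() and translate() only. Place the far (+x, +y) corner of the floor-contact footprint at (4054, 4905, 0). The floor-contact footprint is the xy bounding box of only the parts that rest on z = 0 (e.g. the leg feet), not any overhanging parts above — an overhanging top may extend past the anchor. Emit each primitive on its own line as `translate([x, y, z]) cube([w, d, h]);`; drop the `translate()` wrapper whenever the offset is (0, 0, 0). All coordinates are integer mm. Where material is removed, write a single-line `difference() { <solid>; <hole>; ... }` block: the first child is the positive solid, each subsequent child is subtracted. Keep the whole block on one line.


difference() { translate([434, 355, 0]) cube([3620, 111, 2700]); translate([2519, 355, 0]) cube([758, 111, 1997]); }
translate([434, 4794, 0]) cube([3620, 111, 2700]);
translate([434, 466, 0]) cube([111, 4328, 2700]);
translate([3943, 466, 0]) cube([111, 4328, 2700]);


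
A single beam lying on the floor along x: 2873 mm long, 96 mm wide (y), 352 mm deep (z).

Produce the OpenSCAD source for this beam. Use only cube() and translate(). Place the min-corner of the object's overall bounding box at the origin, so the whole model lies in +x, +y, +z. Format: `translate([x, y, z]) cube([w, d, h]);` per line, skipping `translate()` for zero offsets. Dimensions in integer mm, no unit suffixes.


cube([2873, 96, 352]);


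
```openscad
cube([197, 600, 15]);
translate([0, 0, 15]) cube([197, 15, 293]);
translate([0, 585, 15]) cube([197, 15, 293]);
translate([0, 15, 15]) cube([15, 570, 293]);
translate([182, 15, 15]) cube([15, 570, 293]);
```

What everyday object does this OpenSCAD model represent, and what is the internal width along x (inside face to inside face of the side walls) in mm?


An open box. The internal width is 167 mm.

A 197×600 base slab with four walls standing on it — an open box. The base is 197 mm wide and the walls are 15 mm thick, so the internal width is 197 − 2 × 15 = 167 mm.


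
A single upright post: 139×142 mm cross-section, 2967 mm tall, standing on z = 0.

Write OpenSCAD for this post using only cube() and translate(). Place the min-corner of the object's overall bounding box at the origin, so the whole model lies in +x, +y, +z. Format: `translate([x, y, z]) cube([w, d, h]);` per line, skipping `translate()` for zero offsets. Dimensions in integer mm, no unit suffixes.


cube([139, 142, 2967]);


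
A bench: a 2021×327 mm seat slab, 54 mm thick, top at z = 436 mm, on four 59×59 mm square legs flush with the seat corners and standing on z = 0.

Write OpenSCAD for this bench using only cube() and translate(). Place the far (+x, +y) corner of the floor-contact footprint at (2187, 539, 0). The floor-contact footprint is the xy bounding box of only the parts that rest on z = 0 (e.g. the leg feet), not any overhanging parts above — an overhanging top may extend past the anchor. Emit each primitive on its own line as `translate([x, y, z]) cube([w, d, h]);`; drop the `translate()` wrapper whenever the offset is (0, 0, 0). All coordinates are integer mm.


translate([166, 212, 382]) cube([2021, 327, 54]);
translate([166, 212, 0]) cube([59, 59, 382]);
translate([166, 480, 0]) cube([59, 59, 382]);
translate([2128, 212, 0]) cube([59, 59, 382]);
translate([2128, 480, 0]) cube([59, 59, 382]);


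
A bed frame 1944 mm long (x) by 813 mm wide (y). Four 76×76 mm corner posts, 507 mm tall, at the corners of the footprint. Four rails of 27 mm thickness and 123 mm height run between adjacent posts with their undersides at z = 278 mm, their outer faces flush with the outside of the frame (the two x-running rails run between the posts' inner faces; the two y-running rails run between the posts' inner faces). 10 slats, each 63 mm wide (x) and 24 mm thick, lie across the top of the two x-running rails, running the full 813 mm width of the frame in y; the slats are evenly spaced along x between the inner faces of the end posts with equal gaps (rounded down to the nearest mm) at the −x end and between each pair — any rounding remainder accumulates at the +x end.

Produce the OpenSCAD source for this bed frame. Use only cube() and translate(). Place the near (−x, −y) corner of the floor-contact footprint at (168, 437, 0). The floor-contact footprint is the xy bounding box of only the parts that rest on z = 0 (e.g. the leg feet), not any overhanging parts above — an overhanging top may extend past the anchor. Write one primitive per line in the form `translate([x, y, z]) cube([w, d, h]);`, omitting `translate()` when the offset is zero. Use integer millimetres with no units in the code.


translate([168, 437, 0]) cube([76, 76, 507]);
translate([168, 1174, 0]) cube([76, 76, 507]);
translate([2036, 437, 0]) cube([76, 76, 507]);
translate([2036, 1174, 0]) cube([76, 76, 507]);
translate([244, 437, 278]) cube([1792, 27, 123]);
translate([244, 1223, 278]) cube([1792, 27, 123]);
translate([168, 513, 278]) cube([27, 661, 123]);
translate([2085, 513, 278]) cube([27, 661, 123]);
translate([349, 437, 401]) cube([63, 813, 24]);
translate([517, 437, 401]) cube([63, 813, 24]);
translate([685, 437, 401]) cube([63, 813, 24]);
translate([853, 437, 401]) cube([63, 813, 24]);
translate([1021, 437, 401]) cube([63, 813, 24]);
translate([1189, 437, 401]) cube([63, 813, 24]);
translate([1357, 437, 401]) cube([63, 813, 24]);
translate([1525, 437, 401]) cube([63, 813, 24]);
translate([1693, 437, 401]) cube([63, 813, 24]);
translate([1861, 437, 401]) cube([63, 813, 24]);


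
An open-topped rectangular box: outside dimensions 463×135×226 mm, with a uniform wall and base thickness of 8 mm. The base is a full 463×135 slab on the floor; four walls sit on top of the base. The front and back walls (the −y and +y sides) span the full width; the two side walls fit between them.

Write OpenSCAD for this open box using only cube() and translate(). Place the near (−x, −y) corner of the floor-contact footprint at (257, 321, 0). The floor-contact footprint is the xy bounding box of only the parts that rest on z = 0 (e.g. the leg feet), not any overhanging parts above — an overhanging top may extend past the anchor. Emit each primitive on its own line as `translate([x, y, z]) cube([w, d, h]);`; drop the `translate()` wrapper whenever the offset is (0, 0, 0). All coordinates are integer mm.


translate([257, 321, 0]) cube([463, 135, 8]);
translate([257, 321, 8]) cube([463, 8, 218]);
translate([257, 448, 8]) cube([463, 8, 218]);
translate([257, 329, 8]) cube([8, 119, 218]);
translate([712, 329, 8]) cube([8, 119, 218]);


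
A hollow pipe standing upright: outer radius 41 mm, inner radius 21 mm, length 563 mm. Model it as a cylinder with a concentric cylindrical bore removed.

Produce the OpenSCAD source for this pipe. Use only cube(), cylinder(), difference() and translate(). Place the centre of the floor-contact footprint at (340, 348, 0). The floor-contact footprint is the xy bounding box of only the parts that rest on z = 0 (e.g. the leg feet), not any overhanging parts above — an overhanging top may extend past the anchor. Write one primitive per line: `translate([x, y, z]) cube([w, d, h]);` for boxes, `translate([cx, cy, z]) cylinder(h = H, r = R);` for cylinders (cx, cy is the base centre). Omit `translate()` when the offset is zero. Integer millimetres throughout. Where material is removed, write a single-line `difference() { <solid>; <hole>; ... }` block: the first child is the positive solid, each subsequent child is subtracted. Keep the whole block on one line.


difference() { translate([340, 348, 0]) cylinder(h = 563, r = 41); translate([340, 348, 0]) cylinder(h = 563, r = 21); }


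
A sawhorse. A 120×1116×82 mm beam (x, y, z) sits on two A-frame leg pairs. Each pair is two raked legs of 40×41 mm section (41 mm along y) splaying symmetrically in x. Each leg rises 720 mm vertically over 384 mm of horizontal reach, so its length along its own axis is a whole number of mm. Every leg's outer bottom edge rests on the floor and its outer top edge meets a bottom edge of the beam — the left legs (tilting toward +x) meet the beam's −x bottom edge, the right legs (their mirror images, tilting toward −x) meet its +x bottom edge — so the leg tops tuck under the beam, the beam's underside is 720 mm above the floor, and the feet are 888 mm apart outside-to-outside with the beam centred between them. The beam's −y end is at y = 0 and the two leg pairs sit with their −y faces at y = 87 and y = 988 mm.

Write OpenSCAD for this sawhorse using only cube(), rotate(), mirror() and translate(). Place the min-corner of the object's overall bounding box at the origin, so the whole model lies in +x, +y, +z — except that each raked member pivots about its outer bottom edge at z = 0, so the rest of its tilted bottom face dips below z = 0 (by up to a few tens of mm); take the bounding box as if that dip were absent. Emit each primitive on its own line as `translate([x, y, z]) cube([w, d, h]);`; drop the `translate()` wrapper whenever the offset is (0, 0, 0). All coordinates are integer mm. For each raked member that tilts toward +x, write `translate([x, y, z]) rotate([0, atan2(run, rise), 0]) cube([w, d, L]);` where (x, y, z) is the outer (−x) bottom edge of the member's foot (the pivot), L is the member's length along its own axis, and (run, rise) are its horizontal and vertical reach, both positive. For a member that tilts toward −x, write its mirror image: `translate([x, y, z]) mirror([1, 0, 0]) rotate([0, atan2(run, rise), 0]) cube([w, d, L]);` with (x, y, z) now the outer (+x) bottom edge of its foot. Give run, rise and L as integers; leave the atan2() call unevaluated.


// leg length = √(384² + 720²) = 816
// right-leg outer foot x = 2·384 + 120 = 888
// beam min-corner = (384, 0, 720)
translate([384, 0, 720]) cube([120, 1116, 82]);
translate([0, 87, 0]) rotate([0, atan2(384, 720), 0]) cube([40, 41, 816]);
translate([888, 87, 0]) mirror([1, 0, 0]) rotate([0, atan2(384, 720), 0]) cube([40, 41, 816]);
translate([0, 988, 0]) rotate([0, atan2(384, 720), 0]) cube([40, 41, 816]);
translate([888, 988, 0]) mirror([1, 0, 0]) rotate([0, atan2(384, 720), 0]) cube([40, 41, 816]);


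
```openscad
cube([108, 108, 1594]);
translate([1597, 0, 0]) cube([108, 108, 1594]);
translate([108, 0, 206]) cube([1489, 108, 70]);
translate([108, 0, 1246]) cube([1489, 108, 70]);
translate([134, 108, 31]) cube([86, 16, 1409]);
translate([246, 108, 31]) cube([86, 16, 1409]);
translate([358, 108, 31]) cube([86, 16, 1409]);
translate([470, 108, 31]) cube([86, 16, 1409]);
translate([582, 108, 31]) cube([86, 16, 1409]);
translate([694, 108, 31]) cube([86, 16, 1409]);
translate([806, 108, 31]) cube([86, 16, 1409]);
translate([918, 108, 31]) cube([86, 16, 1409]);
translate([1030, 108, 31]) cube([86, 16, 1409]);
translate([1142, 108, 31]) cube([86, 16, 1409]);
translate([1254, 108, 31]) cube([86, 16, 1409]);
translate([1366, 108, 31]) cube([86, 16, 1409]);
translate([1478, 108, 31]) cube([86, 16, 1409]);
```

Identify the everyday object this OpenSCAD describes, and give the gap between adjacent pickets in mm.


A fence section. The picket gap is 26 mm.

Two posts, two rails, 13 pickets — a fence section. Span 1489 mm holds 13 pickets of 86 mm with 14 equal gaps: ⌊(1489 − 13·86) / 14⌋ = 26 mm.


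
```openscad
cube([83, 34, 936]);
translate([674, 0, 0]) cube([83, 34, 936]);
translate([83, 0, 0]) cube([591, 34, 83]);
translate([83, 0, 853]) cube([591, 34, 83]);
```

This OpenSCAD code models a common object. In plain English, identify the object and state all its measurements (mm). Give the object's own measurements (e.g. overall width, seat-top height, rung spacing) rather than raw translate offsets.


A rectangular picture frame lying in the x–z plane (depth along y). The opening is 591 mm wide (x) by 770 mm tall (z), surrounded by a border 83 mm wide on all four sides. The frame is 34 mm deep and is made of two full-height vertical stiles with two horizontal rails fitted between them.


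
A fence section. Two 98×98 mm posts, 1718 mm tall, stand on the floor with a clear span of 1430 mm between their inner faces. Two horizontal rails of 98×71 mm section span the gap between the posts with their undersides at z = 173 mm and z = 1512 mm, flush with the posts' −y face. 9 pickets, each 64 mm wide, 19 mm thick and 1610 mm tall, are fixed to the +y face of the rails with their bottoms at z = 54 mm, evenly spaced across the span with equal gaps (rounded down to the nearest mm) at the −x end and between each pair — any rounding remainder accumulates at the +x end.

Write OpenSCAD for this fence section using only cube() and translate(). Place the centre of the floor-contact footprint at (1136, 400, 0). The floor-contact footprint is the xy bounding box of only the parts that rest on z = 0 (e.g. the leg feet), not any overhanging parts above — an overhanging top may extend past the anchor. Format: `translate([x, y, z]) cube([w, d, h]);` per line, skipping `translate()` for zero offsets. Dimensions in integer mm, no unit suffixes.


translate([323, 351, 0]) cube([98, 98, 1718]);
translate([1851, 351, 0]) cube([98, 98, 1718]);
translate([421, 351, 173]) cube([1430, 98, 71]);
translate([421, 351, 1512]) cube([1430, 98, 71]);
translate([506, 449, 54]) cube([64, 19, 1610]);
translate([655, 449, 54]) cube([64, 19, 1610]);
translate([804, 449, 54]) cube([64, 19, 1610]);
translate([953, 449, 54]) cube([64, 19, 1610]);
translate([1102, 449, 54]) cube([64, 19, 1610]);
translate([1251, 449, 54]) cube([64, 19, 1610]);
translate([1400, 449, 54]) cube([64, 19, 1610]);
translate([1549, 449, 54]) cube([64, 19, 1610]);
translate([1698, 449, 54]) cube([64, 19, 1610]);


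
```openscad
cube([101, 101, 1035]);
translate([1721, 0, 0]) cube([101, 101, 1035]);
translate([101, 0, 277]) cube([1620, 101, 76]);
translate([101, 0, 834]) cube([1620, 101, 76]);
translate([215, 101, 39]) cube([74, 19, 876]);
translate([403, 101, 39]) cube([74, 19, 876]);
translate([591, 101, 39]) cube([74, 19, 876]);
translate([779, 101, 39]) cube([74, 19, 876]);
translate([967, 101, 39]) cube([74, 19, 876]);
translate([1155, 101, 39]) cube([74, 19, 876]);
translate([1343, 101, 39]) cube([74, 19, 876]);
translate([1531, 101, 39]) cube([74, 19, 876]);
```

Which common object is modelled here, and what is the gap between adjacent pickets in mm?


A fence section. The picket gap is 114 mm.

Two posts, two rails, 8 pickets — a fence section. Span 1620 mm holds 8 pickets of 74 mm with 9 equal gaps: ⌊(1620 − 8·74) / 9⌋ = 114 mm.


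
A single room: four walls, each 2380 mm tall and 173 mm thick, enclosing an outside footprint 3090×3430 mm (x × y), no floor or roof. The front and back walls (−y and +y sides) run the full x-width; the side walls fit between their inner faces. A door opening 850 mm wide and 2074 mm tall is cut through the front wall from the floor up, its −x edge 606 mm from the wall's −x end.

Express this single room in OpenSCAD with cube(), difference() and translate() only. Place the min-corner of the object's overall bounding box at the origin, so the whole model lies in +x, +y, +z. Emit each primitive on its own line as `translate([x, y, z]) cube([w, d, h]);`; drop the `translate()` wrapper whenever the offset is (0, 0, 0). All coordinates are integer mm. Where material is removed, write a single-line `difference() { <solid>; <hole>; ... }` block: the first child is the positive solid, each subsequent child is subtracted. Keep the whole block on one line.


difference() { cube([3090, 173, 2380]); translate([606, 0, 0]) cube([850, 173, 2074]); }
translate([0, 3257, 0]) cube([3090, 173, 2380]);
translate([0, 173, 0]) cube([173, 3084, 2380]);
translate([2917, 173, 0]) cube([173, 3084, 2380]);


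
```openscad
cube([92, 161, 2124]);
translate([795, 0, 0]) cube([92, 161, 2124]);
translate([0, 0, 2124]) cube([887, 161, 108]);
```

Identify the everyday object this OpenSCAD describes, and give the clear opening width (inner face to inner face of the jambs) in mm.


A door frame. The clear opening width is 703 mm.

Two 2124 mm tall posts with a header on top — a door frame. The left jamb is 92 mm wide at x = 0; the right jamb starts at x = 795. The clear opening is 795 − 92 = 703 mm.


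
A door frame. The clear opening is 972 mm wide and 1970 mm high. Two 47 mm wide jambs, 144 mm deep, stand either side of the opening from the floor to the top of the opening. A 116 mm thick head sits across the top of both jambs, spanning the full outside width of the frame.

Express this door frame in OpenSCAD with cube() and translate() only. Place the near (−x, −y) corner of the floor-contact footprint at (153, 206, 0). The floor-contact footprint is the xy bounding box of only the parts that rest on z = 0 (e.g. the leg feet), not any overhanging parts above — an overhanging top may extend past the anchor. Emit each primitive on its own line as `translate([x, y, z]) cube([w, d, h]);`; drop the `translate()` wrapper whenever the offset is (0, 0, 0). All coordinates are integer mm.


translate([153, 206, 0]) cube([47, 144, 1970]);
translate([1172, 206, 0]) cube([47, 144, 1970]);
translate([153, 206, 1970]) cube([1066, 144, 116]);


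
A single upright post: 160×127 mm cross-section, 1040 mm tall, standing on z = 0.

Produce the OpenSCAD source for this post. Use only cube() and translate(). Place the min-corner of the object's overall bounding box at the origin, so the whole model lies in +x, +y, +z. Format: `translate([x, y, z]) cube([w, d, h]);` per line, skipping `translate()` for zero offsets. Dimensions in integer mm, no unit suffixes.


cube([160, 127, 1040]);


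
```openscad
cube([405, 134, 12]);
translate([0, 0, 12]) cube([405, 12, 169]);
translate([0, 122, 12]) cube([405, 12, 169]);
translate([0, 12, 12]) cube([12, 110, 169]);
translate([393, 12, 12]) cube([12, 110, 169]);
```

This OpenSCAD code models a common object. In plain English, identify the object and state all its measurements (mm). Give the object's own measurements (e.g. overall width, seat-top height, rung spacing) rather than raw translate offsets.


An open-topped rectangular box: outside dimensions 405×134×181 mm, with a uniform wall and base thickness of 12 mm. The base is a full 405×134 slab on the floor; four walls sit on top of the base. The front and back walls (the −y and +y sides) span the full width; the two side walls fit between them.


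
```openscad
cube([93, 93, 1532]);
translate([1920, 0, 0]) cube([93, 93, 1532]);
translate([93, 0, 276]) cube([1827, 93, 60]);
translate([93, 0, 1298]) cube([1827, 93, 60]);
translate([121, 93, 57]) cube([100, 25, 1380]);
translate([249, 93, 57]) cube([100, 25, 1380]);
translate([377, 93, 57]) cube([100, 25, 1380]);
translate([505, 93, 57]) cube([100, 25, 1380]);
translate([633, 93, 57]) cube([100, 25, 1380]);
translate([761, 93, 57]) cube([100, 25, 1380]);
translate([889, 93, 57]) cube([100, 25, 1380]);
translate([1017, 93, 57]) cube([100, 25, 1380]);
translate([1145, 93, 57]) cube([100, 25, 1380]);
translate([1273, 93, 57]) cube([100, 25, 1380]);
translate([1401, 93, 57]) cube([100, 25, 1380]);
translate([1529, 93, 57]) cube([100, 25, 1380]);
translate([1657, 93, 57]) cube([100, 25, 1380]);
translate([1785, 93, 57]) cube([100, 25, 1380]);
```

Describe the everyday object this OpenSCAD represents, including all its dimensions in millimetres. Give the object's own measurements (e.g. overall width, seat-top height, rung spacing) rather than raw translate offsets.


A fence section. Two 93×93 mm posts, 1532 mm tall, stand on the floor with a clear span of 1827 mm between their inner faces. Two horizontal rails of 93×60 mm section span the gap between the posts with their undersides at z = 276 mm and z = 1298 mm, flush with the posts' −y face. 14 pickets, each 100 mm wide, 25 mm thick and 1380 mm tall, are fixed to the +y face of the rails with their bottoms at z = 57 mm, spaced across the span with a 28 mm gap after the −x post and between neighbouring pickets, with 35 mm left before the +x post.


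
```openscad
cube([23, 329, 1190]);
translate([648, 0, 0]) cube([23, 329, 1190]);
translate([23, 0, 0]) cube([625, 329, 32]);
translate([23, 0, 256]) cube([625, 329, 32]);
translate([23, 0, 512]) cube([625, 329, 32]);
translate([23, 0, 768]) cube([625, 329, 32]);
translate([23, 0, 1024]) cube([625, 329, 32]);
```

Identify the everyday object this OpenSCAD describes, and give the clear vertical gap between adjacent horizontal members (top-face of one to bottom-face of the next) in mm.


A bookshelf. The clear shelf gap is 224 mm.

Two tall side panels with 5 horizontal boards between them — a bookshelf. The first two shelf undersides are at z = 0 and z = 256; with shelf thickness 32, the clear gap is 256 − 0 − 32 = 224 mm.


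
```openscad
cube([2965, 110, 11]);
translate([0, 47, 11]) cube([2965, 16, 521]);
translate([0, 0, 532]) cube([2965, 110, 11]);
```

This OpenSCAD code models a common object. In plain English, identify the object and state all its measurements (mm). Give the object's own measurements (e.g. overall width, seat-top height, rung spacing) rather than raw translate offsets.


An I-beam lying along x, 2965 mm long. Overall section height 543 mm. Two flanges 110 mm wide (y) and 11 mm thick, one on the floor and one at the top; a web 16 mm thick runs between them, centred on the flange width.


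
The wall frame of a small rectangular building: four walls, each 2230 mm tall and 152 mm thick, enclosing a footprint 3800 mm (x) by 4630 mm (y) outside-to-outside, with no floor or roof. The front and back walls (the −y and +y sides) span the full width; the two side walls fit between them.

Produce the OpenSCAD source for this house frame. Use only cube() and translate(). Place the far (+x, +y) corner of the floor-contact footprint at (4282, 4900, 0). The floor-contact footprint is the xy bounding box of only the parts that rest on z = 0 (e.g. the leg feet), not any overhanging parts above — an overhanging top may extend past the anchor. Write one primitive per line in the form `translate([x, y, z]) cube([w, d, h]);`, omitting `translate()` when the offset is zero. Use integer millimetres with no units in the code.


translate([482, 270, 0]) cube([3800, 152, 2230]);
translate([482, 4748, 0]) cube([3800, 152, 2230]);
translate([482, 422, 0]) cube([152, 4326, 2230]);
translate([4130, 422, 0]) cube([152, 4326, 2230]);


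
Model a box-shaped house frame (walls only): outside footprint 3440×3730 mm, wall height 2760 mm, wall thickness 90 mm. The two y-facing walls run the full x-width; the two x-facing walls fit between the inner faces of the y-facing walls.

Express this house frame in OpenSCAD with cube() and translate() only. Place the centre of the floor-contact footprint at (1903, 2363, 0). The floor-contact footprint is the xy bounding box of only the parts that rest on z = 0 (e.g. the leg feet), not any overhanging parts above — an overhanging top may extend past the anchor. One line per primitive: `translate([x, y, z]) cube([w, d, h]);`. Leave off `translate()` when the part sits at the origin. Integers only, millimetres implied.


translate([183, 498, 0]) cube([3440, 90, 2760]);
translate([183, 4138, 0]) cube([3440, 90, 2760]);
translate([183, 588, 0]) cube([90, 3550, 2760]);
translate([3533, 588, 0]) cube([90, 3550, 2760]);


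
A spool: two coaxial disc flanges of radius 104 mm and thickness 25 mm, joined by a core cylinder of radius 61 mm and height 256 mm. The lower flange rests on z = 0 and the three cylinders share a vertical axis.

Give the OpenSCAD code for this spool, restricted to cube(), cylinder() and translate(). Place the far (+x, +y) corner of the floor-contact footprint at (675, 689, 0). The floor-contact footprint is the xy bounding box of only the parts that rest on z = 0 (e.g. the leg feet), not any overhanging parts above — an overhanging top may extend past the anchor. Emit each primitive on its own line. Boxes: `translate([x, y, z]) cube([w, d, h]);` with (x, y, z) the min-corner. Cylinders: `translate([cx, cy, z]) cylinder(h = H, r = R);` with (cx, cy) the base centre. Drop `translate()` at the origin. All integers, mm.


translate([571, 585, 0]) cylinder(h = 25, r = 104);
translate([571, 585, 25]) cylinder(h = 256, r = 61);
translate([571, 585, 281]) cylinder(h = 25, r = 104);


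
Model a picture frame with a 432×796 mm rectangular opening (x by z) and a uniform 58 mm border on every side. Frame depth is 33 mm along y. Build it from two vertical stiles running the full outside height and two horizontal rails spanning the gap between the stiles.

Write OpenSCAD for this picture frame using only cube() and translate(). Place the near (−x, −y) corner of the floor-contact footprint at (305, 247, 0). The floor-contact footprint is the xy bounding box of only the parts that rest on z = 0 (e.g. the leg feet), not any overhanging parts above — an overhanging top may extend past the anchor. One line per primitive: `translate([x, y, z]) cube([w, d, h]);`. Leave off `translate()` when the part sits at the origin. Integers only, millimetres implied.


translate([305, 247, 0]) cube([58, 33, 912]);
translate([795, 247, 0]) cube([58, 33, 912]);
translate([363, 247, 0]) cube([432, 33, 58]);
translate([363, 247, 854]) cube([432, 33, 58]);


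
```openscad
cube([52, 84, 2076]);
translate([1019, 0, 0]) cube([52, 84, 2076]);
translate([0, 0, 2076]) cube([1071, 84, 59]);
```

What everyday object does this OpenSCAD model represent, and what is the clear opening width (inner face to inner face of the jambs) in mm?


A door frame. The clear opening width is 967 mm.

Two 2076 mm tall posts with a header on top — a door frame. The left jamb is 52 mm wide at x = 0; the right jamb starts at x = 1019. The clear opening is 1019 − 52 = 967 mm.


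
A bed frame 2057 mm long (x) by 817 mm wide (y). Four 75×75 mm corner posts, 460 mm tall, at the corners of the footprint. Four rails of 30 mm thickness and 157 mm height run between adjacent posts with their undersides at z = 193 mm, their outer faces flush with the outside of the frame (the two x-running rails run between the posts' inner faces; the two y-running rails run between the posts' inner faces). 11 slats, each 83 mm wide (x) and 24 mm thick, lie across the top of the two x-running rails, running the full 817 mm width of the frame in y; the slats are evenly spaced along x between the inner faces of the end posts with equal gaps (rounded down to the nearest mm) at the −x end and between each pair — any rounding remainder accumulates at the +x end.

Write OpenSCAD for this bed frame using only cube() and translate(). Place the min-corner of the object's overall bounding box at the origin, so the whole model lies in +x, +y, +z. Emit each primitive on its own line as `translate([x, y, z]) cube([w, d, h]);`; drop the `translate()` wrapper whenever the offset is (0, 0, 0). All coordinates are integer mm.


cube([75, 75, 460]);
translate([0, 742, 0]) cube([75, 75, 460]);
translate([1982, 0, 0]) cube([75, 75, 460]);
translate([1982, 742, 0]) cube([75, 75, 460]);
translate([75, 0, 193]) cube([1907, 30, 157]);
translate([75, 787, 193]) cube([1907, 30, 157]);
translate([0, 75, 193]) cube([30, 667, 157]);
translate([2027, 75, 193]) cube([30, 667, 157]);
translate([157, 0, 350]) cube([83, 817, 24]);
translate([322, 0, 350]) cube([83, 817, 24]);
translate([487, 0, 350]) cube([83, 817, 24]);
translate([652, 0, 350]) cube([83, 817, 24]);
translate([817, 0, 350]) cube([83, 817, 24]);
translate([982, 0, 350]) cube([83, 817, 24]);
translate([1147, 0, 350]) cube([83, 817, 24]);
translate([1312, 0, 350]) cube([83, 817, 24]);
translate([1477, 0, 350]) cube([83, 817, 24]);
translate([1642, 0, 350]) cube([83, 817, 24]);
translate([1807, 0, 350]) cube([83, 817, 24]);


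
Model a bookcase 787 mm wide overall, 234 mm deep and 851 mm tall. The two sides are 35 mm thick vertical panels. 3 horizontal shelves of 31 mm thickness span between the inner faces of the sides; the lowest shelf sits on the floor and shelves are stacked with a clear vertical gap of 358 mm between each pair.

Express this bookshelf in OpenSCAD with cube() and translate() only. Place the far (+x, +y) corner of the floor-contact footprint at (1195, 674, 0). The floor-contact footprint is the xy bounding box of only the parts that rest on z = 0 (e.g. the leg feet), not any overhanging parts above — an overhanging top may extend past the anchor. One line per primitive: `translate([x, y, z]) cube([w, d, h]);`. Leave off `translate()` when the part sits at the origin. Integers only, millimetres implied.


translate([408, 440, 0]) cube([35, 234, 851]);
translate([1160, 440, 0]) cube([35, 234, 851]);
translate([443, 440, 0]) cube([717, 234, 31]);
translate([443, 440, 389]) cube([717, 234, 31]);
translate([443, 440, 778]) cube([717, 234, 31]);


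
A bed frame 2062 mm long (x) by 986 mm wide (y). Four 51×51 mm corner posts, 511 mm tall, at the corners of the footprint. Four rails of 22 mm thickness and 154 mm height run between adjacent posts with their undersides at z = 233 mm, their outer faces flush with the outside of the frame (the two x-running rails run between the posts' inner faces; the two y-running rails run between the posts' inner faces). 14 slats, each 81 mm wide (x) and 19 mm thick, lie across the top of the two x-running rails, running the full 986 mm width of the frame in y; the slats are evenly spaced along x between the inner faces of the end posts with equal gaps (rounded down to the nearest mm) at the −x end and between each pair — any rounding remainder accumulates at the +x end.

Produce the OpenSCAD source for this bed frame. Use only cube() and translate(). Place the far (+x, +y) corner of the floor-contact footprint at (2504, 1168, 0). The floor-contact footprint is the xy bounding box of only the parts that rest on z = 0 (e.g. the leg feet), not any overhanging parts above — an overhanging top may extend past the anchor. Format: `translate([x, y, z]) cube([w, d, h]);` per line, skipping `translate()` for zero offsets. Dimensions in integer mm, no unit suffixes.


translate([442, 182, 0]) cube([51, 51, 511]);
translate([442, 1117, 0]) cube([51, 51, 511]);
translate([2453, 182, 0]) cube([51, 51, 511]);
translate([2453, 1117, 0]) cube([51, 51, 511]);
translate([493, 182, 233]) cube([1960, 22, 154]);
translate([493, 1146, 233]) cube([1960, 22, 154]);
translate([442, 233, 233]) cube([22, 884, 154]);
translate([2482, 233, 233]) cube([22, 884, 154]);
translate([548, 182, 387]) cube([81, 986, 19]);
translate([684, 182, 387]) cube([81, 986, 19]);
translate([820, 182, 387]) cube([81, 986, 19]);
translate([956, 182, 387]) cube([81, 986, 19]);
translate([1092, 182, 387]) cube([81, 986, 19]);
translate([1228, 182, 387]) cube([81, 986, 19]);
translate([1364, 182, 387]) cube([81, 986, 19]);
translate([1500, 182, 387]) cube([81, 986, 19]);
translate([1636, 182, 387]) cube([81, 986, 19]);
translate([1772, 182, 387]) cube([81, 986, 19]);
translate([1908, 182, 387]) cube([81, 986, 19]);
translate([2044, 182, 387]) cube([81, 986, 19]);
translate([2180, 182, 387]) cube([81, 986, 19]);
translate([2316, 182, 387]) cube([81, 986, 19]);


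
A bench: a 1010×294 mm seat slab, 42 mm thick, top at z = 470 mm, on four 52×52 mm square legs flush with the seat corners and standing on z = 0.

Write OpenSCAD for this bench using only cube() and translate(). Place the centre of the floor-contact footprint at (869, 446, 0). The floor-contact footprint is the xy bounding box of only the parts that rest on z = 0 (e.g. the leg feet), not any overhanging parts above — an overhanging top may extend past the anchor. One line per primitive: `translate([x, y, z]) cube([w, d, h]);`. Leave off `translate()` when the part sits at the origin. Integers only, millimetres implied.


translate([364, 299, 428]) cube([1010, 294, 42]);
translate([364, 299, 0]) cube([52, 52, 428]);
translate([364, 541, 0]) cube([52, 52, 428]);
translate([1322, 299, 0]) cube([52, 52, 428]);
translate([1322, 541, 0]) cube([52, 52, 428]);


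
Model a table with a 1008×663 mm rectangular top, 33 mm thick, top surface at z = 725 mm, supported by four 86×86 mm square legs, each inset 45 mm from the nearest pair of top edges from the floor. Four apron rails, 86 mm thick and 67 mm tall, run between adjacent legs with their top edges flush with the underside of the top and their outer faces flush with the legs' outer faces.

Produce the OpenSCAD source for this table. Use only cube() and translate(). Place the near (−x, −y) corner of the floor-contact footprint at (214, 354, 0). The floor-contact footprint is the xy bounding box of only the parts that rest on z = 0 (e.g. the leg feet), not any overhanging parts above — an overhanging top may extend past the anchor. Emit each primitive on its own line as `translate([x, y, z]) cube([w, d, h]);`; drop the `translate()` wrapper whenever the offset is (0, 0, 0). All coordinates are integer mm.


translate([169, 309, 692]) cube([1008, 663, 33]);
translate([214, 354, 0]) cube([86, 86, 692]);
translate([1046, 354, 0]) cube([86, 86, 692]);
translate([214, 841, 0]) cube([86, 86, 692]);
translate([1046, 841, 0]) cube([86, 86, 692]);
translate([300, 354, 625]) cube([746, 86, 67]);
translate([300, 841, 625]) cube([746, 86, 67]);
translate([214, 440, 625]) cube([86, 401, 67]);
translate([1046, 440, 625]) cube([86, 401, 67]);


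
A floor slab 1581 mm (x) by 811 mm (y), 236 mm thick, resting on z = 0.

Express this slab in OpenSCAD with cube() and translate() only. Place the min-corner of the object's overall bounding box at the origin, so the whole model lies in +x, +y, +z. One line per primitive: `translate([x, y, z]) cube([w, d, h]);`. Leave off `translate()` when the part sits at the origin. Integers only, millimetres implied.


cube([1581, 811, 236]);


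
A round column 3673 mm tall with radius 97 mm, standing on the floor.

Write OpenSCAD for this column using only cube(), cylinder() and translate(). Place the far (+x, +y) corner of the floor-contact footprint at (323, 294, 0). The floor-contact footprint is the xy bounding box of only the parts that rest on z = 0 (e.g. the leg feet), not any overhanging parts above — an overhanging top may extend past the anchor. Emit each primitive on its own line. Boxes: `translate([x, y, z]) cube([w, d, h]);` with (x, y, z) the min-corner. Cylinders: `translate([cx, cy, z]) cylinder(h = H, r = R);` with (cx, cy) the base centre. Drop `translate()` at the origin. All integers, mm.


translate([226, 197, 0]) cylinder(h = 3673, r = 97);


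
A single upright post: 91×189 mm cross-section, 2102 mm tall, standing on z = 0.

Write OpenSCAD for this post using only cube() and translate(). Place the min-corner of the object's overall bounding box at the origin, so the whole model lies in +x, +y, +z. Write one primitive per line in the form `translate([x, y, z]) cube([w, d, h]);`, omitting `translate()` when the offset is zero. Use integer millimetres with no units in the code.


cube([91, 189, 2102]);


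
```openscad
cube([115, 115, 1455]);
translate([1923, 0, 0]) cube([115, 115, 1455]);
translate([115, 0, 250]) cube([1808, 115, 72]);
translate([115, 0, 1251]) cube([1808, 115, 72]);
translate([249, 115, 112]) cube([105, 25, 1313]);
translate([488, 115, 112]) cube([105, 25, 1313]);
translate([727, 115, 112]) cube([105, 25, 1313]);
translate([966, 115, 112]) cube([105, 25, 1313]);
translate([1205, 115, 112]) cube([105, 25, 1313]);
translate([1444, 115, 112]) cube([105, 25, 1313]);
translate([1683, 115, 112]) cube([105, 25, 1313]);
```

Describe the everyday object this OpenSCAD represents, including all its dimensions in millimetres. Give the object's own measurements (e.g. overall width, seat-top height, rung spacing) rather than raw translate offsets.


A fence section. Two 115×115 mm posts, 1455 mm tall, stand on the floor with a clear span of 1808 mm between their inner faces. Two horizontal rails of 115×72 mm section span the gap between the posts with their undersides at z = 250 mm and z = 1251 mm, flush with the posts' −y face. 7 pickets, each 105 mm wide, 25 mm thick and 1313 mm tall, are fixed to the +y face of the rails with their bottoms at z = 112 mm, spaced across the span with a 134 mm gap after the −x post and between neighbouring pickets, with 135 mm left before the +x post.


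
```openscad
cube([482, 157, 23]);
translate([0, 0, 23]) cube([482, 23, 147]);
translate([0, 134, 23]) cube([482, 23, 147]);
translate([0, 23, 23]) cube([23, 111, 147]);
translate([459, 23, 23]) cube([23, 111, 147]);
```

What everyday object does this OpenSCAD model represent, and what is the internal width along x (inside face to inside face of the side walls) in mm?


An open box. The internal width is 436 mm.

A 482×157 base slab with four walls standing on it — an open box. The base is 482 mm wide and the walls are 23 mm thick, so the internal width is 482 − 2 × 23 = 436 mm.


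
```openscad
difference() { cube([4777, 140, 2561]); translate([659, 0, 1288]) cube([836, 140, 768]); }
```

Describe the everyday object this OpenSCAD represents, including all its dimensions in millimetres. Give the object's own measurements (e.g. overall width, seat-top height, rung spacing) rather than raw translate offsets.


A wall 4777 mm long (x), 140 mm thick (y), 2561 mm tall, with a rectangular window opening cut through it. The opening is 836 mm wide and 768 mm tall; its sill is at z = 1288 mm and its near (−x) edge is 659 mm from the wall's −x end. The opening passes through the full wall thickness.


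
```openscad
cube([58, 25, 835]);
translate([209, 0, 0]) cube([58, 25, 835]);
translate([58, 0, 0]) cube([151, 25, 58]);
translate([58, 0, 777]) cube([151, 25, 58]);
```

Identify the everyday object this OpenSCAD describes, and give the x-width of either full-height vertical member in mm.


A picture frame. The border width is 58 mm.

Four thin pieces enclosing a rectangular opening — a picture frame. The two full-height stiles are 835 mm tall; the top rail sits at z = 777 and is 58 mm tall, so the border above the opening is 835 − 777 = 58 mm, matching the stile x-width.
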